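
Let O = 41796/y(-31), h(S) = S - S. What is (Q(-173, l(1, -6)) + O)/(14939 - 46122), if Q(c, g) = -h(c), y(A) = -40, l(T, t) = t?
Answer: 10449/311830 ≈ 0.033509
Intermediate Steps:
h(S) = 0
O = -10449/10 (O = 41796/(-40) = 41796*(-1/40) = -10449/10 ≈ -1044.9)
Q(c, g) = 0 (Q(c, g) = -1*0 = 0)
(Q(-173, l(1, -6)) + O)/(14939 - 46122) = (0 - 10449/10)/(14939 - 46122) = -10449/10/(-31183) = -10449/10*(-1/31183) = 10449/311830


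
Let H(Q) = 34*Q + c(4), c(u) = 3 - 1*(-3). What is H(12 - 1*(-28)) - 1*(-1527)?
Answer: 2893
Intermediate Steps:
c(u) = 6 (c(u) = 3 + 3 = 6)
H(Q) = 6 + 34*Q (H(Q) = 34*Q + 6 = 6 + 34*Q)
H(12 - 1*(-28)) - 1*(-1527) = (6 + 34*(12 - 1*(-28))) - 1*(-1527) = (6 + 34*(12 + 28)) + 1527 = (6 + 34*40) + 1527 = (6 + 1360) + 1527 = 1366 + 1527 = 2893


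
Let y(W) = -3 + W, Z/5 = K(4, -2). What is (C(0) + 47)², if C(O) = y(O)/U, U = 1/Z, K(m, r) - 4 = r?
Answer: 289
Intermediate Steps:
K(m, r) = 4 + r
Z = 10 (Z = 5*(4 - 2) = 5*2 = 10)
U = ⅒ (U = 1/10 = ⅒ ≈ 0.10000)
C(O) = -30 + 10*O (C(O) = (-3 + O)/(⅒) = (-3 + O)*10 = -30 + 10*O)
(C(0) + 47)² = ((-30 + 10*0) + 47)² = ((-30 + 0) + 47)² = (-30 + 47)² = 17² = 289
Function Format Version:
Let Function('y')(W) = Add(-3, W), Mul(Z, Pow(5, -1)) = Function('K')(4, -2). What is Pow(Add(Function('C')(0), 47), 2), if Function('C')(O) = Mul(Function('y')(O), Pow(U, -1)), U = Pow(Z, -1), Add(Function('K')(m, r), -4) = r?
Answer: 289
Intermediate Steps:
Function('K')(m, r) = Add(4, r)
Z = 10 (Z = Mul(5, Add(4, -2)) = Mul(5, 2) = 10)
U = Rational(1, 10) (U = Pow(10, -1) = Rational(1, 10) ≈ 0.10000)
Function('C')(O) = Add(-30, Mul(10, O)) (Function('C')(O) = Mul(Add(-3, O), Pow(Rational(1, 10), -1)) = Mul(Add(-3, O), 10) = Add(-30, Mul(10, O)))
Pow(Add(Function('C')(0), 47), 2) = Pow(Add(Add(-30, Mul(10, 0)), 47), 2) = Pow(Add(Add(-30, 0), 47), 2) = Pow(Add(-30, 47), 2) = Pow(17, 2) = 289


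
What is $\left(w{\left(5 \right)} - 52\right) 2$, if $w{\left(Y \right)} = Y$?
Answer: $-94$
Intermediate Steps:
$\left(w{\left(5 \right)} - 52\right) 2 = \left(5 - 52\right) 2 = \left(-47\right) 2 = -94$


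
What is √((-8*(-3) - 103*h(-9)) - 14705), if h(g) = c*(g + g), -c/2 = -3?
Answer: I*√3557 ≈ 59.641*I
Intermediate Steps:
c = 6 (c = -2*(-3) = 6)
h(g) = 12*g (h(g) = 6*(g + g) = 6*(2*g) = 12*g)
√((-8*(-3) - 103*h(-9)) - 14705) = √((-8*(-3) - 1236*(-9)) - 14705) = √((24 - 103*(-108)) - 14705) = √((24 + 11124) - 14705) = √(11148 - 14705) = √(-3557) = I*√3557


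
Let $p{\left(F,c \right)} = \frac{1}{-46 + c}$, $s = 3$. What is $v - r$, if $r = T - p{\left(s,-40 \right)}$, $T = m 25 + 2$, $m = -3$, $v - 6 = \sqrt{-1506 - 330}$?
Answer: $\frac{6793}{86} + 6 i \sqrt{51} \approx 78.988 + 42.849 i$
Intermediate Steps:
$v = 6 + 6 i \sqrt{51}$ ($v = 6 + \sqrt{-1506 - 330} = 6 + \sqrt{-1836} = 6 + 6 i \sqrt{51} \approx 6.0 + 42.849 i$)
$T = -73$ ($T = \left(-3\right) 25 + 2 = -75 + 2 = -73$)
$r = - \frac{6277}{86}$ ($r = -73 - \frac{1}{-46 - 40} = -73 - \frac{1}{-86} = -73 - - \frac{1}{86} = -73 + \frac{1}{86} = - \frac{6277}{86} \approx -72.988$)
$v - r = \left(6 + 6 i \sqrt{51}\right) - - \frac{6277}{86} = \left(6 + 6 i \sqrt{51}\right) + \frac{6277}{86} = \frac{6793}{86} + 6 i \sqrt{51}$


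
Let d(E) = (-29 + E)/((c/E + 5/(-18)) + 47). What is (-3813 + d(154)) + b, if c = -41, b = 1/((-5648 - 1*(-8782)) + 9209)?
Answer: -1514104632077/397370542 ≈ -3810.3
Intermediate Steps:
b = 1/12343 (b = 1/((-5648 + 8782) + 9209) = 1/(3134 + 9209) = 1/12343 ≈ 8.1018e-5)
d(E) = (-29 + E)/(841/18 - 41/E) (d(E) = (-29 + E)/((-41/E + 5/(-18)) + 47) = (-29 + E)/((-41/E + 5*(-1/18)) + 47) = (-29 + E)/((-41/E - 5/18) + 47) = (-29 + E)/((-5/18 - 41/E) + 47) = (-29 + E)/(841/18 - 41/E))
(-3813 + d(154)) + b = (-3813 + 18*154*(-29 + 154)/(-738 + 841*154)) + 1/12343 = (-3813 + 18*154*125/(-738 + 129514)) + 1/12343 = (-3813 + 18*154*125/128776) + 1/12343 = (-3813 + 18*154*(1/128776)*125) + 1/12343 = (-3813 + 86625/32194) + 1/12343 = -122669097/32194 + 1/12343 = -1514104632077/397370542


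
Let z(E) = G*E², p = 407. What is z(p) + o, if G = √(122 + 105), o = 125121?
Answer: 125121 + 165649*√227 ≈ 2.6209e+6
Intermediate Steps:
G = √227 ≈ 15.067
z(E) = √227*E²
z(p) + o = √227*407² + 125121 = √227*165649 + 125121 = 165649*√227 + 125121 = 125121 + 165649*√227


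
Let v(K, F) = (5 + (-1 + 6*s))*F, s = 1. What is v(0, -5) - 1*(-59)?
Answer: 9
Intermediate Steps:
v(K, F) = 10*F (v(K, F) = (5 + (-1 + 6*1))*F = (5 + (-1 + 6))*F = (5 + 5)*F = 10*F)
v(0, -5) - 1*(-59) = 10*(-5) - 1*(-59) = -50 + 59 = 9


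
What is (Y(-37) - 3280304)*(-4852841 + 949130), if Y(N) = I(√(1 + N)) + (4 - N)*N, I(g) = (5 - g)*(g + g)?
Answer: 12810999670539 - 234222660*I ≈ 1.2811e+13 - 2.3422e+8*I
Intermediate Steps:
I(g) = 2*g*(5 - g) (I(g) = (5 - g)*(2*g) = 2*g*(5 - g))
Y(N) = N*(4 - N) + 2*√(1 + N)*(5 - √(1 + N)) (Y(N) = 2*√(1 + N)*(5 - √(1 + N)) + (4 - N)*N = 2*√(1 + N)*(5 - √(1 + N)) + N*(4 - N) = N*(4 - N) + 2*√(1 + N)*(5 - √(1 + N)))
(Y(-37) - 3280304)*(-4852841 + 949130) = ((-2 - 1*(-37)² + 2*(-37) + 10*√(1 - 37)) - 3280304)*(-4852841 + 949130) = ((-2 - 1*1369 - 74 + 10*√(-36)) - 3280304)*(-3903711) = ((-2 - 1369 - 74 + 10*(6*I)) - 3280304)*(-3903711) = ((-2 - 1369 - 74 + 60*I) - 3280304)*(-3903711) = ((-1445 + 60*I) - 3280304)*(-3903711) = (-3281749 + 60*I)*(-3903711) = 12810999670539 - 234222660*I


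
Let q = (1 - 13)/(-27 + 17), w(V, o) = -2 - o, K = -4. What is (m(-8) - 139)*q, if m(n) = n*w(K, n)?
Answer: -1122/5 ≈ -224.40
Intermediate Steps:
q = 6/5 (q = -12/(-10) = -12*(-⅒) = 6/5 ≈ 1.2000)
m(n) = n*(-2 - n)
(m(-8) - 139)*q = (-1*(-8)*(2 - 8) - 139)*(6/5) = (-1*(-8)*(-6) - 139)*(6/5) = (-48 - 139)*(6/5) = -187*6/5 = -1122/5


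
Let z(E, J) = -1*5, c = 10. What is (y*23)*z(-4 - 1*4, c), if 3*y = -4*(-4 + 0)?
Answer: -1840/3 ≈ -613.33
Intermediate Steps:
z(E, J) = -5
y = 16/3 (y = (-4*(-4 + 0))/3 = (-4*(-4))/3 = (⅓)*16 = 16/3 ≈ 5.3333)
(y*23)*z(-4 - 1*4, c) = ((16/3)*23)*(-5) = (368/3)*(-5) = -1840/3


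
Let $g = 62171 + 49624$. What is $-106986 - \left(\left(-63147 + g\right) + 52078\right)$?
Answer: $-207712$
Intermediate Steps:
$g = 111795$
$-106986 - \left(\left(-63147 + g\right) + 52078\right) = -106986 - \left(\left(-63147 + 111795\right) + 52078\right) = -106986 - \left(48648 + 52078\right) = -106986 - 100726 = -207712$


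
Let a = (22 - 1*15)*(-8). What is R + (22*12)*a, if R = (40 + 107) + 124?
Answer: -14513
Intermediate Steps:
R = 271 (R = 147 + 124 = 271)
a = -56 (a = (22 - 15)*(-8) = 7*(-8) = -56)
R + (22*12)*a = 271 + (22*12)*(-56) = 271 + 264*(-56) = 271 - 14784 = -14513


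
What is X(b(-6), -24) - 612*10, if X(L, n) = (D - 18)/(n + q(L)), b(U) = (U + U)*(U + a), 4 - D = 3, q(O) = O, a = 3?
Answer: -73457/12 ≈ -6121.4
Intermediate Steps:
D = 1 (D = 4 - 1*3 = 4 - 3 = 1)
b(U) = 2*U*(3 + U) (b(U) = (U + U)*(U + 3) = (2*U)*(3 + U) = 2*U*(3 + U))
X(L, n) = -17/(L + n) (X(L, n) = (1 - 18)/(n + L) = -17/(L + n))
X(b(-6), -24) - 612*10 = -17/(2*(-6)*(3 - 6) - 24) - 612*10 = -17/(2*(-6)*(-3) - 24) - 6120 = -17/(36 - 24) - 6120 = -17/12 - 6120 = -73457/12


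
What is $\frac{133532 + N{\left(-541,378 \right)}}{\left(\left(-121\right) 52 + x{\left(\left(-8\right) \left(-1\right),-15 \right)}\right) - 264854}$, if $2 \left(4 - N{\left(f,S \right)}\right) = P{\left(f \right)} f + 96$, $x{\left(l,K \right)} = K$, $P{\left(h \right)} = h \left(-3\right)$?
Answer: $- \frac{381673}{180774} \approx -2.1113$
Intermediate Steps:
$P{\left(h \right)} = - 3 h$
$N{\left(f,S \right)} = -44 + \frac{3 f^{2}}{2}$ ($N{\left(f,S \right)} = 4 - \frac{- 3 f f + 96}{2} = 4 - \frac{- 3 f^{2} + 96}{2} = 4 - \frac{96 - 3 f^{2}}{2} = 4 + \left(-48 + \frac{3 f^{2}}{2}\right) = -44 + \frac{3 f^{2}}{2}$)
$\frac{133532 + N{\left(-541,378 \right)}}{\left(\left(-121\right) 52 + x{\left(\left(-8\right) \left(-1\right),-15 \right)}\right) - 264854} = \frac{133532 - \left(44 - \frac{3 \left(-541\right)^{2}}{2}\right)}{\left(\left(-121\right) 52 - 15\right) - 264854} = \frac{133532 + \left(-44 + \frac{3}{2} \cdot 292681\right)}{\left(-6292 - 15\right) - 264854} = \frac{133532 + \left(-44 + \frac{878043}{2}\right)}{-6307 - 264854} = \frac{133532 + \frac{877955}{2}}{-271161} = \frac{1145019}{2} \left(- \frac{1}{271161}\right) = - \frac{381673}{180774}$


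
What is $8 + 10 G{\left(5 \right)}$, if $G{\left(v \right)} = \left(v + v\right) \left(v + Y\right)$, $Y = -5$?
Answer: $8$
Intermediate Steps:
$G{\left(v \right)} = 2 v \left(-5 + v\right)$ ($G{\left(v \right)} = \left(v + v\right) \left(v - 5\right) = 2 v \left(-5 + v\right)$)
$8 + 10 G{\left(5 \right)} = 8 + 10 \cdot 2 \cdot 5 \left(-5 + 5\right) = 8 + 10 \cdot 2 \cdot 5 \cdot 0 = 8 + 10 \cdot 0 = 8 + 0 = 8$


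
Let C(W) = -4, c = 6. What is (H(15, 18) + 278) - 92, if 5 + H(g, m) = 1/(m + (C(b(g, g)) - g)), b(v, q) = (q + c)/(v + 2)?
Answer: 180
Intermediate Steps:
b(v, q) = (6 + q)/(2 + v) (b(v, q) = (q + 6)/(v + 2) = (6 + q)/(2 + v))
H(g, m) = -5 + 1/(-4 + m - g) (H(g, m) = -5 + 1/(m + (-4 - g)) = -5 + 1/(-4 + m - g))
(H(15, 18) + 278) - 92 = ((-21 - 5*15 + 5*18)/(4 + 15 - 1*18) + 278) - 92 = ((-21 - 75 + 90)/(4 + 15 - 18) + 278) - 92 = (-6/1 + 278) - 92 = (1*(-6) + 278) - 92 = (-6 + 278) - 92 = 272 - 92 = 180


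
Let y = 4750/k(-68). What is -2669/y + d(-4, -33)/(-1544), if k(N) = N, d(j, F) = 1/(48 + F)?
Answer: 420334997/11001000 ≈ 38.209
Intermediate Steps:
y = -2375/34 (y = 4750/(-68) = 4750*(-1/68) = -2375/34 ≈ -69.853)
-2669/y + d(-4, -33)/(-1544) = -2669/(-2375/34) + 1/((48 - 33)*(-1544)) = -2669*(-34/2375) - 1/1544/15 = 90746/2375 + (1/15)*(-1/1544) = 90746/2375 - 1/23160 = 420334997/11001000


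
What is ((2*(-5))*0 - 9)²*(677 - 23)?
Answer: 52974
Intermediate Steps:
((2*(-5))*0 - 9)²*(677 - 23) = (-10*0 - 9)²*654 = (0 - 9)²*654 = (-9)²*654 = 81*654 = 52974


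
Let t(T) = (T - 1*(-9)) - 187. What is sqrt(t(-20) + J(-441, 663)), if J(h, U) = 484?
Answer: sqrt(286) ≈ 16.912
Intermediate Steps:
t(T) = -178 + T (t(T) = (T + 9) - 187 = (9 + T) - 187 = -178 + T)
sqrt(t(-20) + J(-441, 663)) = sqrt((-178 - 20) + 484) = sqrt(-198 + 484) = sqrt(286)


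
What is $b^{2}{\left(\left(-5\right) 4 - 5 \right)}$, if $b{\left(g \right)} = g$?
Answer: $625$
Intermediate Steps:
$b^{2}{\left(\left(-5\right) 4 - 5 \right)} = \left(\left(-5\right) 4 - 5\right)^{2} = \left(-20 - 5\right)^{2} = \left(-25\right)^{2} = 625$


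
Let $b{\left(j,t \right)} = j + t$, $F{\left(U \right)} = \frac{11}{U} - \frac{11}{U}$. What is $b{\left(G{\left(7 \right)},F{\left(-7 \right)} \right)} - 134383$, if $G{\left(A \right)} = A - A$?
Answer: $-134383$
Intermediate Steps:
$F{\left(U \right)} = 0$
$G{\left(A \right)} = 0$
$b{\left(G{\left(7 \right)},F{\left(-7 \right)} \right)} - 134383 = \left(0 + 0\right) - 134383 = 0 - 134383 = -134383$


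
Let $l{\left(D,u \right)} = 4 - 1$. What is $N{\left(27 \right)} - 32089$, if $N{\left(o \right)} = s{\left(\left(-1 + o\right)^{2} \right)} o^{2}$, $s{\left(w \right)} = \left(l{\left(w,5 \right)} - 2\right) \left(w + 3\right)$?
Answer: $462902$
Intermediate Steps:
$l{\left(D,u \right)} = 3$ ($l{\left(D,u \right)} = 4 - 1 = 3$)
$s{\left(w \right)} = 3 + w$ ($s{\left(w \right)} = \left(3 - 2\right) \left(w + 3\right) = 1 \left(3 + w\right) = 3 + w$)
$N{\left(o \right)} = o^{2} \left(3 + \left(-1 + o\right)^{2}\right)$ ($N{\left(o \right)} = \left(3 + \left(-1 + o\right)^{2}\right) o^{2} = o^{2} \left(3 + \left(-1 + o\right)^{2}\right)$)
$N{\left(27 \right)} - 32089 = 27^{2} \left(3 + \left(-1 + 27\right)^{2}\right) - 32089 = 729 \left(3 + 26^{2}\right) - 32089 = 729 \left(3 + 676\right) - 32089 = 729 \cdot 679 - 32089 = 494991 - 32089 = 462902$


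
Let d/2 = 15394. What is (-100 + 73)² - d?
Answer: -30059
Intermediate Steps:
d = 30788 (d = 2*15394 = 30788)
(-100 + 73)² - d = (-100 + 73)² - 1*30788 = (-27)² - 30788 = 729 - 30788 = -30059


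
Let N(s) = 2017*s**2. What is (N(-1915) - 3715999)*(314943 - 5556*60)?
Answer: -136158295904442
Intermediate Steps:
(N(-1915) - 3715999)*(314943 - 5556*60) = (2017*(-1915)**2 - 3715999)*(314943 - 5556*60) = (2017*3667225 - 3715999)*(314943 - 333360) = (7396792825 - 3715999)*(-18417) = 7393076826*(-18417) = -136158295904442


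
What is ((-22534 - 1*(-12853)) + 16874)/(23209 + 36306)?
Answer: 7193/59515 ≈ 0.12086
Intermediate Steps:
((-22534 - 1*(-12853)) + 16874)/(23209 + 36306) = ((-22534 + 12853) + 16874)/59515 = (-9681 + 16874)*(1/59515) = 7193*(1/59515) = 7193/59515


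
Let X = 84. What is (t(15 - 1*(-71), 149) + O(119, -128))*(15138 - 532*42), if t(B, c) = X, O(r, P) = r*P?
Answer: 109156488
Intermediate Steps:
O(r, P) = P*r
t(B, c) = 84
(t(15 - 1*(-71), 149) + O(119, -128))*(15138 - 532*42) = (84 - 128*119)*(15138 - 532*42) = (84 - 15232)*(15138 - 22344) = -15148*(-7206) = 109156488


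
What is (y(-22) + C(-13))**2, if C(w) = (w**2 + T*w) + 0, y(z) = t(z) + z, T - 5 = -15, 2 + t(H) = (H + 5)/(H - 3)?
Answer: 47499664/625 ≈ 76000.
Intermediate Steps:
t(H) = -2 + (5 + H)/(-3 + H) (t(H) = -2 + (H + 5)/(H - 3) = -2 + (5 + H)/(-3 + H))
T = -10 (T = 5 - 15 = -10)
y(z) = z + (11 - z)/(-3 + z) (y(z) = (11 - z)/(-3 + z) + z = z + (11 - z)/(-3 + z))
C(w) = w**2 - 10*w (C(w) = (w**2 - 10*w) + 0 = w**2 - 10*w)
(y(-22) + C(-13))**2 = ((11 - 1*(-22) - 22*(-3 - 22))/(-3 - 22) - 13*(-10 - 13))**2 = ((11 + 22 - 22*(-25))/(-25) - 13*(-23))**2 = (-(11 + 22 + 550)/25 + 299)**2 = (-1/25*583 + 299)**2 = (-583/25 + 299)**2 = (6892/25)**2 = 47499664/625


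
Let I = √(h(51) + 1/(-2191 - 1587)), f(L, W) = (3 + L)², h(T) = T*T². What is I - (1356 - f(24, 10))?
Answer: -627 + √1893365392106/3778 ≈ -262.79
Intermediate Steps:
h(T) = T³
I = √1893365392106/3778 (I = √(51³ + 1/(-2191 - 1587)) = √(132651 + 1/(-3778)) = √(132651 - 1/3778) = √(501155477/3778) = √1893365392106/3778 ≈ 364.21)
I - (1356 - f(24, 10)) = √1893365392106/3778 - (1356 - (3 + 24)²) = √1893365392106/3778 - (1356 - 1*27²) = √1893365392106/3778 - (1356 - 1*729) = √1893365392106/3778 - (1356 - 729) = √1893365392106/3778 - 1*627 = √1893365392106/3778 - 627 = -627 + √1893365392106/3778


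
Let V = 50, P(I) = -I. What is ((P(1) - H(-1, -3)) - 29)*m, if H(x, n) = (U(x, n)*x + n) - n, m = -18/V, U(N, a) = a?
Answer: 297/25 ≈ 11.880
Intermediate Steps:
m = -9/25 (m = -18/50 = -18*1/50 = -9/25 ≈ -0.36000)
H(x, n) = n*x (H(x, n) = (n*x + n) - n = (n + n*x) - n = n*x)
((P(1) - H(-1, -3)) - 29)*m = ((-1*1 - (-3)*(-1)) - 29)*(-9/25) = ((-1 - 1*3) - 29)*(-9/25) = ((-1 - 3) - 29)*(-9/25) = (-4 - 29)*(-9/25) = -33*(-9/25) = 297/25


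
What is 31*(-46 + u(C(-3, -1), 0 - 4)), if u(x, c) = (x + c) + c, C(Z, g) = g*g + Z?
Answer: -1736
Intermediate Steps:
C(Z, g) = Z + g² (C(Z, g) = g² + Z = Z + g²)
u(x, c) = x + 2*c (u(x, c) = (c + x) + c = x + 2*c)
31*(-46 + u(C(-3, -1), 0 - 4)) = 31*(-46 + ((-3 + (-1)²) + 2*(0 - 4))) = 31*(-46 + ((-3 + 1) + 2*(-4))) = 31*(-46 + (-2 - 8)) = 31*(-46 - 10) = 31*(-56) = -1736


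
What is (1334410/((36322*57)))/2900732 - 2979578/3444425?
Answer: -813362569107292897/940256333854043700 ≈ -0.86504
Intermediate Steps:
(1334410/((36322*57)))/2900732 - 2979578/3444425 = (1334410/2070354)*(1/2900732) - 2979578*1/3444425 = (1334410*(1/2070354))*(1/2900732) - 2979578/3444425 = (60655/94107)*(1/2900732) - 2979578/3444425 = 60655/272979186324 - 2979578/3444425 = -813362569107292897/940256333854043700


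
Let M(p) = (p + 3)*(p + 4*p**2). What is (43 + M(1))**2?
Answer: 3969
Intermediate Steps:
M(p) = (3 + p)*(p + 4*p**2)
(43 + M(1))**2 = (43 + 1*(3 + 4*1**2 + 13*1))**2 = (43 + 1*(3 + 4*1 + 13))**2 = (43 + 1*(3 + 4 + 13))**2 = (43 + 1*20)**2 = (43 + 20)**2 = 63**2 = 3969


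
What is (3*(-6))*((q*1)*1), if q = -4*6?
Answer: 432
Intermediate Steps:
q = -24 (q = -4*6 = -24)
(3*(-6))*((q*1)*1) = (3*(-6))*(-24*1*1) = -(-432) = -18*(-24) = 432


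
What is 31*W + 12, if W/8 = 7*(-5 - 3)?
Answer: -13876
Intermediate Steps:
W = -448 (W = 8*(7*(-5 - 3)) = 8*(7*(-8)) = 8*(-56) = -448)
31*W + 12 = 31*(-448) + 12 = -13888 + 12 = -13876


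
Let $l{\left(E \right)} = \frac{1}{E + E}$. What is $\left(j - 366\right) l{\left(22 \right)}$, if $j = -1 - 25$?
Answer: $- \frac{98}{11} \approx -8.9091$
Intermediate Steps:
$l{\left(E \right)} = \frac{1}{2 E}$
$j = -26$ ($j = -1 - 25 = -26$)
$\left(j - 366\right) l{\left(22 \right)} = \left(-26 - 366\right) \frac{1}{2 \cdot 22} = - 392 \cdot \frac{1}{2} \cdot \frac{1}{22} = \left(-392\right) \frac{1}{44} = - \frac{98}{11}$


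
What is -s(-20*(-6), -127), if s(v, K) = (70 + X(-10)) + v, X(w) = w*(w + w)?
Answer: -390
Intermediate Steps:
X(w) = 2*w**2 (X(w) = w*(2*w) = 2*w**2)
s(v, K) = 270 + v (s(v, K) = (70 + 2*(-10)**2) + v = (70 + 2*100) + v = (70 + 200) + v = 270 + v)
-s(-20*(-6), -127) = -(270 - 20*(-6)) = -(270 + 120) = -1*390 = -390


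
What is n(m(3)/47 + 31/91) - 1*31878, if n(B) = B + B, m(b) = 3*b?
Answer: -136337654/4277 ≈ -31877.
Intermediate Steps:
n(B) = 2*B
n(m(3)/47 + 31/91) - 1*31878 = 2*((3*3)/47 + 31/91) - 1*31878 = 2*(9*(1/47) + 31*(1/91)) - 31878 = 2*(9/47 + 31/91) - 31878 = 2*(2276/4277) - 31878 = 4552/4277 - 31878 = -136337654/4277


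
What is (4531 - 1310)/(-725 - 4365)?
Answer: -3221/5090 ≈ -0.63281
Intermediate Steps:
(4531 - 1310)/(-725 - 4365) = 3221/(-5090) = 3221*(-1/5090) = -3221/5090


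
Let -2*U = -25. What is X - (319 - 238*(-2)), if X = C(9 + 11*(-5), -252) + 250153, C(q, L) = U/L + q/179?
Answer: 22496053669/90216 ≈ 2.4936e+5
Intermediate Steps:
U = 25/2 (U = -½*(-25) = 25/2 ≈ 12.500)
C(q, L) = q/179 + 25/(2*L) (C(q, L) = 25/(2*L) + q/179 = q/179 + 25/(2*L))
X = 22567775389/90216 (X = ((9 + 11*(-5))/179 + (25/2)/(-252)) + 250153 = ((9 - 55)/179 + (25/2)*(-1/252)) + 250153 = ((1/179)*(-46) - 25/504) + 250153 = (-46/179 - 25/504) + 250153 = -27659/90216 + 250153 = 22567775389/90216 ≈ 2.5015e+5)
X - (319 - 238*(-2)) = 22567775389/90216 - (319 - 238*(-2)) = 22567775389/90216 - (319 + 476) = 22567775389/90216 - 1*795 = 22567775389/90216 - 795 = 22496053669/90216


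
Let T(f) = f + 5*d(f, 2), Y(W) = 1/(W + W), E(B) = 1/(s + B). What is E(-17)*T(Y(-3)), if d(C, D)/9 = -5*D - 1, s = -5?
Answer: 2971/132 ≈ 22.508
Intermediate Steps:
d(C, D) = -9 - 45*D (d(C, D) = 9*(-5*D - 1) = 9*(-1 - 5*D) = -9 - 45*D)
E(B) = 1/(-5 + B)
Y(W) = 1/(2*W)
T(f) = -495 + f (T(f) = f + 5*(-9 - 45*2) = f + 5*(-9 - 90) = f + 5*(-99) = f - 495 = -495 + f)
E(-17)*T(Y(-3)) = (-495 + (½)/(-3))/(-5 - 17) = (-495 + (½)*(-⅓))/(-22) = -(-495 - ⅙)/22 = -1/22*(-2971/6) = 2971/132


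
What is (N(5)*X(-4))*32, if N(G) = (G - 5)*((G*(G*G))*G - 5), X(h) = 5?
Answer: 0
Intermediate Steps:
N(G) = (-5 + G)*(-5 + G⁴) (N(G) = (-5 + G)*((G*G²)*G - 5) = (-5 + G)*(G³*G - 5) = (-5 + G)*(G⁴ - 5) = (-5 + G)*(-5 + G⁴))
(N(5)*X(-4))*32 = ((25 + 5⁵ - 5*5 - 5*5⁴)*5)*32 = ((25 + 3125 - 25 - 5*625)*5)*32 = ((25 + 3125 - 25 - 3125)*5)*32 = (0*5)*32 = 0*32 = 0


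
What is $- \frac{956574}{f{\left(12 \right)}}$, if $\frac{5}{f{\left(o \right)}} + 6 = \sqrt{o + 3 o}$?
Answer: $\frac{5739444}{5} - \frac{3826296 \sqrt{3}}{5} \approx -1.7758 \cdot 10^{5}$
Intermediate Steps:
$f{\left(o \right)} = \frac{5}{-6 + 2 \sqrt{o}}$ ($f{\left(o \right)} = \frac{5}{-6 + \sqrt{o + 3 o}} = \frac{5}{-6 + \sqrt{4 o}} = \frac{5}{-6 + 2 \sqrt{o}}$)
$- \frac{956574}{f{\left(12 \right)}} = - \frac{956574}{\frac{5}{2} \frac{1}{-3 + \sqrt{12}}} = - \frac{956574}{\frac{5}{2} \frac{1}{-3 + 2 \sqrt{3}}} = - 956574 \left(- \frac{6}{5} + \frac{4 \sqrt{3}}{5}\right) = \frac{5739444}{5} - \frac{3826296 \sqrt{3}}{5}$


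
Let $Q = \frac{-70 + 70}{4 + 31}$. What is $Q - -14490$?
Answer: $14490$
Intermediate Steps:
$Q = 0$ ($Q = \frac{0}{35} = 0 \cdot \frac{1}{35} = 0$)
$Q - -14490 = 0 - -14490 = 0 + 14490 = 14490$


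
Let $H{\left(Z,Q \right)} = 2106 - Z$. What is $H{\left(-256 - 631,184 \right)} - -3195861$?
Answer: $3198854$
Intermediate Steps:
$H{\left(-256 - 631,184 \right)} - -3195861 = \left(2106 - \left(-256 - 631\right)\right) - -3195861 = \left(2106 - \left(-256 - 631\right)\right) + 3195861 = \left(2106 - -887\right) + 3195861 = \left(2106 + 887\right) + 3195861 = 2993 + 3195861 = 3198854$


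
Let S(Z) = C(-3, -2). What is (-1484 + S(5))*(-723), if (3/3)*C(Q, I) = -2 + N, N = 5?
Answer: 1070763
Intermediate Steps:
C(Q, I) = 3 (C(Q, I) = -2 + 5 = 3)
S(Z) = 3
(-1484 + S(5))*(-723) = (-1484 + 3)*(-723) = -1481*(-723) = 1070763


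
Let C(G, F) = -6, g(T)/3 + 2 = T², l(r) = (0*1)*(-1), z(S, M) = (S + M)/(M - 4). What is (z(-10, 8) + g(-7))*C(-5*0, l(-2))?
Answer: -843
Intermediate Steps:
z(S, M) = (M + S)/(-4 + M)
l(r) = 0 (l(r) = 0*(-1) = 0)
g(T) = -6 + 3*T²
(z(-10, 8) + g(-7))*C(-5*0, l(-2)) = ((8 - 10)/(-4 + 8) + (-6 + 3*(-7)²))*(-6) = (-2/4 + (-6 + 3*49))*(-6) = ((¼)*(-2) + (-6 + 147))*(-6) = (-½ + 141)*(-6) = (281/2)*(-6) = -843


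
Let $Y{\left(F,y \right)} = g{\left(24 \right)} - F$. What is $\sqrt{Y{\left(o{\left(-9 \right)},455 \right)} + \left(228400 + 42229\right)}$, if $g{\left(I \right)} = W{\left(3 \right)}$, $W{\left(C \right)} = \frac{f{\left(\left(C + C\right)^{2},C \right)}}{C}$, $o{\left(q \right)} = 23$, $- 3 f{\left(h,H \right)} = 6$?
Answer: $\frac{2 \sqrt{608862}}{3} \approx 520.2$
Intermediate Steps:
$f{\left(h,H \right)} = -2$ ($f{\left(h,H \right)} = \left(- \frac{1}{3}\right) 6 = -2$)
$W{\left(C \right)} = - \frac{2}{C}$
$g{\left(I \right)} = - \frac{2}{3}$
$Y{\left(F,y \right)} = - \frac{2}{3} - F$
$\sqrt{Y{\left(o{\left(-9 \right)},455 \right)} + \left(228400 + 42229\right)} = \sqrt{\left(- \frac{2}{3} - 23\right) + \left(228400 + 42229\right)} = \sqrt{\left(- \frac{2}{3} - 23\right) + 270629} = \sqrt{- \frac{71}{3} + 270629} = \sqrt{\frac{811816}{3}} = \frac{2 \sqrt{608862}}{3}$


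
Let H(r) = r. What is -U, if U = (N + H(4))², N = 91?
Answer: -9025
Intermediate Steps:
U = 9025 (U = (91 + 4)² = 95² = 9025)
-U = -1*9025 = -9025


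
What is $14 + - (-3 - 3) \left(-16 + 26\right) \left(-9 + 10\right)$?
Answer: $74$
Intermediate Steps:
$14 + - (-3 - 3) \left(-16 + 26\right) \left(-9 + 10\right) = 14 + \left(-1\right) \left(-6\right) 10 \cdot 1 = 14 + 6 \cdot 10 = 14 + 60 = 74$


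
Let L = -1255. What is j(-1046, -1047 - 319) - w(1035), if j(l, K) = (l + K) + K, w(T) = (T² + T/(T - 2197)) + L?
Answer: -1247694141/1162 ≈ -1.0737e+6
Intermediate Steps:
w(T) = -1255 + T² + T/(-2197 + T) (w(T) = (T² + T/(T - 2197)) - 1255 = (T² + T/(-2197 + T)) - 1255 = -1255 + T² + T/(-2197 + T))
j(l, K) = l + 2*K (j(l, K) = (K + l) + K = l + 2*K)
j(-1046, -1047 - 319) - w(1035) = (-1046 + 2*(-1047 - 319)) - (2757235 + 1035³ - 2197*1035² - 1254*1035)/(-2197 + 1035) = (-1046 + 2*(-1366)) - (2757235 + 1108717875 - 2197*1071225 - 1297890)/(-1162) = (-1046 - 2732) - (-1)*(2757235 + 1108717875 - 2353481325 - 1297890)/1162 = -3778 - (-1)*(-1243304105)/1162 = -3778 - 1*1243304105/1162 = -3778 - 1243304105/1162 = -1247694141/1162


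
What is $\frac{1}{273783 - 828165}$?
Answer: $- \frac{1}{554382} \approx -1.8038 \cdot 10^{-6}$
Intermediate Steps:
$\frac{1}{273783 - 828165} = \frac{1}{-554382} = - \frac{1}{554382}$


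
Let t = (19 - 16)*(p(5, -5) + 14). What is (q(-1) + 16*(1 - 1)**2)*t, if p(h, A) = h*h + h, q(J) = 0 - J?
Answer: 132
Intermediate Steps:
q(J) = -J
p(h, A) = h + h**2 (p(h, A) = h**2 + h = h + h**2)
t = 132 (t = (19 - 16)*(5*(1 + 5) + 14) = 3*(5*6 + 14) = 3*(30 + 14) = 3*44 = 132)
(q(-1) + 16*(1 - 1)**2)*t = (-1*(-1) + 16*(1 - 1)**2)*132 = (1 + 16*0**2)*132 = (1 + 16*0)*132 = (1 + 0)*132 = 1*132 = 132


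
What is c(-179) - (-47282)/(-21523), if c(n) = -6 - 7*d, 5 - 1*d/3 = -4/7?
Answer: -2694611/21523 ≈ -125.20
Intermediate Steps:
d = 117/7 (d = 15 - (-12)/7 = 15 - 3*(-4/7) = 15 + 12/7 = 117/7 ≈ 16.714)
c(n) = -123 (c(n) = -6 - 7*117/7 = -6 - 117 = -123)
c(-179) - (-47282)/(-21523) = -123 - (-47282)/(-21523) = -123 - (-47282)*(-1)/21523 = -123 - 1*47282/21523 = -123 - 47282/21523 = -2694611/21523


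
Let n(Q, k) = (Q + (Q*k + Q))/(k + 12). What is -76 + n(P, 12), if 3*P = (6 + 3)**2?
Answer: -241/4 ≈ -60.250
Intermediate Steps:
P = 27 (P = (6 + 3)**2/3 = (1/3)*9**2 = (1/3)*81 = 27)
n(Q, k) = (2*Q + Q*k)/(12 + k) (n(Q, k) = (Q + (Q + Q*k))/(12 + k) = (2*Q + Q*k)/(12 + k))
-76 + n(P, 12) = -76 + 27*(2 + 12)/(12 + 12) = -76 + 27*14/24 = -76 + 27*(1/24)*14 = -76 + 63/4 = -241/4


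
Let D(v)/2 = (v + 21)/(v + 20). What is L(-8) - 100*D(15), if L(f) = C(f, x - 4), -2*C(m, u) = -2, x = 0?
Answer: -1433/7 ≈ -204.71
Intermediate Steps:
C(m, u) = 1 (C(m, u) = -½*(-2) = 1)
L(f) = 1
D(v) = 2*(21 + v)/(20 + v) (D(v) = 2*((v + 21)/(v + 20)) = 2*((21 + v)/(20 + v)) = 2*(21 + v)/(20 + v))
L(-8) - 100*D(15) = 1 - 200*(21 + 15)/(20 + 15) = 1 - 200*36/35 = 1 - 100*72/35 = 1 - 1440/7 = -1433/7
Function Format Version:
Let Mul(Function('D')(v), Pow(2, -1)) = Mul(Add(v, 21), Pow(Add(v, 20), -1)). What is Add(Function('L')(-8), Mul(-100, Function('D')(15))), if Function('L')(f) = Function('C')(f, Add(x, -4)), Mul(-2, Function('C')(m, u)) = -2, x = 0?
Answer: Rational(-1433, 7) ≈ -204.71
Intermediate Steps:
Function('C')(m, u) = 1 (Function('C')(m, u) = Mul(Rational(-1, 2), -2) = 1)
Function('L')(f) = 1
Function('D')(v) = Mul(2, Pow(Add(20, v), -1), Add(21, v)) (Function('D')(v) = Mul(2, Mul(Add(v, 21), Pow(Add(v, 20), -1))) = Mul(2, Mul(Add(21, v), Pow(Add(20, v), -1))) = Mul(2, Mul(Pow(Add(20, v), -1), Add(21, v))) = Mul(2, Pow(Add(20, v), -1), Add(21, v)))
Add(Function('L')(-8), Mul(-100, Function('D')(15))) = Add(1, Mul(-100, Mul(2, Pow(Add(20, 15), -1), Add(21, 15)))) = Add(1, Mul(-100, Mul(2, Pow(35, -1), 36))) = Add(1, Mul(-100, Mul(2, Rational(1, 35), 36))) = Add(1, Mul(-100, Rational(72, 35))) = Add(1, Rational(-1440, 7)) = Rational(-1433, 7)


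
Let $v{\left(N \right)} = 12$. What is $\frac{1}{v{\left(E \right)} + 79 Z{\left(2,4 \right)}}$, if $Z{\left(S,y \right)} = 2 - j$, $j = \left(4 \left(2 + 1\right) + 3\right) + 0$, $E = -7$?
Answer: $- \frac{1}{1015} \approx -0.00098522$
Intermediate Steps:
$j = 15$ ($j = \left(4 \cdot 3 + 3\right) + 0 = \left(12 + 3\right) + 0 = 15 + 0 = 15$)
$Z{\left(S,y \right)} = -13$ ($Z{\left(S,y \right)} = 2 - 15 = -13$)
$\frac{1}{v{\left(E \right)} + 79 Z{\left(2,4 \right)}} = \frac{1}{12 + 79 \left(-13\right)} = \frac{1}{12 - 1027} = \frac{1}{-1015} = - \frac{1}{1015}$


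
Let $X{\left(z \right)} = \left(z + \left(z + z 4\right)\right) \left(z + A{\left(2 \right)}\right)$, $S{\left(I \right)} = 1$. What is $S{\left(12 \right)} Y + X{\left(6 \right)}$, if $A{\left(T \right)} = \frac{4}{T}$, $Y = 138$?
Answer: $426$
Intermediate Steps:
$X{\left(z \right)} = 6 z \left(2 + z\right)$ ($X{\left(z \right)} = \left(z + \left(z + z 4\right)\right) \left(z + \frac{4}{2}\right) = \left(z + \left(z + 4 z\right)\right) \left(z + 4 \cdot \frac{1}{2}\right) = \left(z + 5 z\right) \left(z + 2\right) = 6 z \left(2 + z\right)$)
$S{\left(12 \right)} Y + X{\left(6 \right)} = 1 \cdot 138 + 6 \cdot 6 \left(2 + 6\right) = 138 + 6 \cdot 6 \cdot 8 = 138 + 288 = 426$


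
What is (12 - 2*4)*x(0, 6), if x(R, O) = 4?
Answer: 16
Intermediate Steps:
(12 - 2*4)*x(0, 6) = (12 - 2*4)*4 = (12 - 8)*4 = 4*4 = 16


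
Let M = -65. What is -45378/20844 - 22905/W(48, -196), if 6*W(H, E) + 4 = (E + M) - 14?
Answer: 17604509/35898 ≈ 490.40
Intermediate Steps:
W(H, E) = -83/6 + E/6 (W(H, E) = -⅔ + ((E - 65) - 14)/6 = -⅔ + ((-65 + E) - 14)/6 = -⅔ + (-79 + E)/6 = -⅔ + (-79/6 + E/6) = -83/6 + E/6)
-45378/20844 - 22905/W(48, -196) = -45378/20844 - 22905/(-83/6 + (⅙)*(-196)) = -45378*1/20844 - 22905/(-83/6 - 98/3) = -2521/1158 - 22905/(-93/2) = -2521/1158 - 22905*(-2/93) = -2521/1158 + 15270/31 = 17604509/35898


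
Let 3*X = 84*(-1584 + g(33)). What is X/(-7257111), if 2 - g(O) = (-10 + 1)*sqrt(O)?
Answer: 44296/7257111 - 84*sqrt(33)/2419037 ≈ 0.0059043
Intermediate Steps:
g(O) = 2 + 9*sqrt(O) (g(O) = 2 - (-10 + 1)*sqrt(O) = 2 - (-9)*sqrt(O) = 2 + 9*sqrt(O))
X = -44296 + 252*sqrt(33) (X = (84*(-1584 + (2 + 9*sqrt(33))))/3 = (84*(-1582 + 9*sqrt(33)))/3 = (-132888 + 756*sqrt(33))/3 = -44296 + 252*sqrt(33) ≈ -42848.)
X/(-7257111) = (-44296 + 252*sqrt(33))/(-7257111) = (-44296 + 252*sqrt(33))*(-1/7257111) = 44296/7257111 - 84*sqrt(33)/2419037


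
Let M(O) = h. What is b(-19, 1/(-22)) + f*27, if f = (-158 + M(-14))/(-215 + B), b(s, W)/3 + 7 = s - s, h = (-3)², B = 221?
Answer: -1383/2 ≈ -691.50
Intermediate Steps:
h = 9
M(O) = 9
b(s, W) = -21 (b(s, W) = -21 + 3*(s - s) = -21 + 3*0 = -21 + 0 = -21)
f = -149/6 (f = (-158 + 9)/(-215 + 221) = -149/6 ≈ -24.833)
b(-19, 1/(-22)) + f*27 = -21 - 149/6*27 = -21 - 1341/2 = -1383/2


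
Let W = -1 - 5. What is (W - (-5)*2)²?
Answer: 16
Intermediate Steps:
W = -6
(W - (-5)*2)² = (-6 - (-5)*2)² = (-6 - 1*(-10))² = (-6 + 10)² = 4² = 16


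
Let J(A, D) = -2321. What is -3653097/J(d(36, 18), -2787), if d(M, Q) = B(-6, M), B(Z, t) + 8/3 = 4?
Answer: 3653097/2321 ≈ 1573.9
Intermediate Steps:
B(Z, t) = 4/3 (B(Z, t) = -8/3 + 4 = 4/3)
d(M, Q) = 4/3
-3653097/J(d(36, 18), -2787) = -3653097/(-2321) = -3653097*(-1/2321) = 3653097/2321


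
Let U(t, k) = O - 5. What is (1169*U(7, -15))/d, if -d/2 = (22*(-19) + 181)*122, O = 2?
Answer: -1169/19276 ≈ -0.060645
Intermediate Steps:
U(t, k) = -3 (U(t, k) = 2 - 5 = -3)
d = 57828 (d = -2*(22*(-19) + 181)*122 = -2*(-418 + 181)*122 = -(-474)*122 = -2*(-28914) = 57828)
(1169*U(7, -15))/d = (1169*(-3))/57828 = -3507*1/57828 = -1169/19276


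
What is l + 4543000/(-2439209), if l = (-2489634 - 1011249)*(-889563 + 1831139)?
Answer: -8040480273525481072/2439209 ≈ -3.2963e+12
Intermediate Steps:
l = -3296347411608 (l = -3500883*941576 = -3296347411608)
l + 4543000/(-2439209) = -3296347411608 + 4543000/(-2439209) = -3296347411608 + 4543000*(-1/2439209) = -3296347411608 - 4543000/2439209 = -8040480273525481072/2439209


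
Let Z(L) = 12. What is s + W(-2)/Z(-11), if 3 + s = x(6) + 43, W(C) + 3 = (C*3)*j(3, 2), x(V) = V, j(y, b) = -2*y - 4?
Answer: 203/4 ≈ 50.750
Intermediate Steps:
j(y, b) = -4 - 2*y
W(C) = -3 - 30*C (W(C) = -3 + (C*3)*(-4 - 2*3) = -3 + (3*C)*(-4 - 6) = -3 + (3*C)*(-10) = -3 - 30*C)
s = 46 (s = -3 + (6 + 43) = -3 + 49 = 46)
s + W(-2)/Z(-11) = 46 + (-3 - 30*(-2))/12 = 46 + (-3 + 60)/12 = 46 + (1/12)*57 = 46 + 19/4 = 203/4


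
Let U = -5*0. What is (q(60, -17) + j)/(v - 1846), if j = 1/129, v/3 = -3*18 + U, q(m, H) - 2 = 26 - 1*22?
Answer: -775/259032 ≈ -0.0029919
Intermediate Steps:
q(m, H) = 6 (q(m, H) = 2 + (26 - 1*22) = 2 + (26 - 22) = 2 + 4 = 6)
U = 0
v = -162 (v = 3*(-3*18 + 0) = 3*(-54 + 0) = 3*(-54) = -162)
j = 1/129 ≈ 0.0077519
(q(60, -17) + j)/(v - 1846) = (6 + 1/129)/(-162 - 1846) = (775/129)/(-2008) = (775/129)*(-1/2008) = -775/259032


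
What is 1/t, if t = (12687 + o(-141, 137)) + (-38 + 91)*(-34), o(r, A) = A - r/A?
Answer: 137/1510155 ≈ 9.0719e-5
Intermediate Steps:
o(r, A) = A - r/A
t = 1510155/137 (t = (12687 + (137 - 1*(-141)/137)) + (-38 + 91)*(-34) = (12687 + (137 - 1*(-141)*1/137)) + 53*(-34) = (12687 + (137 + 141/137)) - 1802 = (12687 + 18910/137) - 1802 = 1757029/137 - 1802 = 1510155/137 ≈ 11023.)
1/t = 1/(1510155/137) = 137/1510155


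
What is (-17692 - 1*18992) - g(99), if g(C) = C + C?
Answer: -36882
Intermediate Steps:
g(C) = 2*C
(-17692 - 1*18992) - g(99) = (-17692 - 1*18992) - 2*99 = (-17692 - 18992) - 1*198 = -36684 - 198 = -36882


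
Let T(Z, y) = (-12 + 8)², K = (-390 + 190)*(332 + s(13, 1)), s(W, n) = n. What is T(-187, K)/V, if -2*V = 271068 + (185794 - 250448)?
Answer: -16/103207 ≈ -0.00015503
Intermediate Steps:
V = -103207 (V = -(271068 + (185794 - 250448))/2 = -(271068 - 64654)/2 = -½*206414 = -103207)
K = -66600 (K = (-390 + 190)*(332 + 1) = -200*333 = -66600)
T(Z, y) = 16 (T(Z, y) = (-4)² = 16)
T(-187, K)/V = 16/(-103207) = 16*(-1/103207) = -16/103207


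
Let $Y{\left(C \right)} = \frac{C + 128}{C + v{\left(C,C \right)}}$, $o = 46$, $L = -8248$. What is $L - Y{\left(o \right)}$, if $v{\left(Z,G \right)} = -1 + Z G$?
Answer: $- \frac{17824102}{2161} \approx -8248.1$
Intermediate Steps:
$v{\left(Z,G \right)} = -1 + G Z$
$Y{\left(C \right)} = \frac{128 + C}{-1 + C + C^{2}}$ ($Y{\left(C \right)} = \frac{C + 128}{C + \left(-1 + C C\right)} = \frac{128 + C}{C + \left(-1 + C^{2}\right)} = \frac{128 + C}{-1 + C + C^{2}}$)
$L - Y{\left(o \right)} = -8248 - \frac{128 + 46}{-1 + 46 + 46^{2}} = -8248 - \frac{1}{-1 + 46 + 2116} \cdot 174 = -8248 - \frac{1}{2161} \cdot 174 = -8248 - \frac{174}{2161} = - \frac{17824102}{2161}$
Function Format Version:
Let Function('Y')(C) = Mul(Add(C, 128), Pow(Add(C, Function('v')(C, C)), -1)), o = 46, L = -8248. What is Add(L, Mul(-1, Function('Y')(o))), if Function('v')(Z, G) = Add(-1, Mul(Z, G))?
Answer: Rational(-17824102, 2161) ≈ -8248.1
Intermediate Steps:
Function('v')(Z, G) = Add(-1, Mul(G, Z))
Function('Y')(C) = Mul(Pow(Add(-1, C, Pow(C, 2)), -1), Add(128, C)) (Function('Y')(C) = Mul(Add(C, 128), Pow(Add(C, Add(-1, Mul(C, C))), -1)) = Mul(Add(128, C), Pow(Add(C, Add(-1, Pow(C, 2))), -1)) = Mul(Add(128, C), Pow(Add(-1, C, Pow(C, 2)), -1)) = Mul(Pow(Add(-1, C, Pow(C, 2)), -1), Add(128, C)))
Add(L, Mul(-1, Function('Y')(o))) = Add(-8248, Mul(-1, Mul(Pow(Add(-1, 46, Pow(46, 2)), -1), Add(128, 46)))) = Add(-8248, Mul(-1, Mul(Pow(Add(-1, 46, 2116), -1), 174))) = Add(-8248, Mul(-1, Mul(Pow(2161, -1), 174))) = Add(-8248, Mul(-1, Mul(Rational(1, 2161), 174))) = Add(-8248, Mul(-1, Rational(174, 2161))) = Add(-8248, Rational(-174, 2161)) = Rational(-17824102, 2161)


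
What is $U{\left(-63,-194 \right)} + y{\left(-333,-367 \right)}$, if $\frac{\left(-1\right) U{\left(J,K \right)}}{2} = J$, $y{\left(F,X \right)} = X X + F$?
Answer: $134482$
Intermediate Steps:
$y{\left(F,X \right)} = F + X^{2}$ ($y{\left(F,X \right)} = X^{2} + F = F + X^{2}$)
$U{\left(J,K \right)} = - 2 J$
$U{\left(-63,-194 \right)} + y{\left(-333,-367 \right)} = \left(-2\right) \left(-63\right) - \left(333 - \left(-367\right)^{2}\right) = 126 + \left(-333 + 134689\right) = 126 + 134356 = 134482$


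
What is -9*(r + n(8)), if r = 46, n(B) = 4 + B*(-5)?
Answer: -90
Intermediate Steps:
n(B) = 4 - 5*B
-9*(r + n(8)) = -9*(46 + (4 - 5*8)) = -9*(46 + (4 - 40)) = -9*(46 - 36) = -9*10 = -90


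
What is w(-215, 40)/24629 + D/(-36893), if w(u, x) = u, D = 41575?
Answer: -1031882670/908637697 ≈ -1.1356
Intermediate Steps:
w(-215, 40)/24629 + D/(-36893) = -215/24629 + 41575/(-36893) = -215*1/24629 + 41575*(-1/36893) = -215/24629 - 41575/36893 = -1031882670/908637697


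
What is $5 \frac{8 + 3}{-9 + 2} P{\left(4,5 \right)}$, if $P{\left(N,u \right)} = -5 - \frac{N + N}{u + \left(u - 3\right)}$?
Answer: $\frac{2365}{49} \approx 48.265$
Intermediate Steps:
$P{\left(N,u \right)} = -5 - \frac{2 N}{-3 + 2 u}$ ($P{\left(N,u \right)} = -5 - \frac{2 N}{u + \left(-3 + u\right)} = -5 - \frac{2 N}{-3 + 2 u}$)
$5 \frac{8 + 3}{-9 + 2} P{\left(4,5 \right)} = 5 \frac{8 + 3}{-9 + 2} \frac{15 - 50 - 8}{-3 + 2 \cdot 5} = 5 \frac{11}{-7} \frac{15 - 50 - 8}{-3 + 10} = 5 \cdot 11 \left(- \frac{1}{7}\right) \frac{1}{7} \left(-43\right) = 5 \left(- \frac{11}{7}\right) \frac{1}{7} \left(-43\right) = \left(- \frac{55}{7}\right) \left(- \frac{43}{7}\right) = \frac{2365}{49}$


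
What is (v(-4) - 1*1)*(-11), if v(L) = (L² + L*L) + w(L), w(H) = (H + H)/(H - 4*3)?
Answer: -693/2 ≈ -346.50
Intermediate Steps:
w(H) = 2*H/(-12 + H) (w(H) = (2*H)/(H - 12) = (2*H)/(-12 + H) = 2*H/(-12 + H))
v(L) = 2*L² + 2*L/(-12 + L) (v(L) = (L² + L*L) + 2*L/(-12 + L) = (L² + L²) + 2*L/(-12 + L) = 2*L² + 2*L/(-12 + L))
(v(-4) - 1*1)*(-11) = (2*(-4)*(1 - 4*(-12 - 4))/(-12 - 4) - 1*1)*(-11) = (2*(-4)*(1 - 4*(-16))/(-16) - 1)*(-11) = (2*(-4)*(-1/16)*(1 + 64) - 1)*(-11) = (2*(-4)*(-1/16)*65 - 1)*(-11) = (65/2 - 1)*(-11) = (63/2)*(-11) = -693/2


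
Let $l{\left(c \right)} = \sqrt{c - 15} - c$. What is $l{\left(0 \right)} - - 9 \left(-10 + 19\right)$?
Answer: $81 + i \sqrt{15} \approx 81.0 + 3.873 i$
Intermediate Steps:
$l{\left(c \right)} = \sqrt{-15 + c} - c$
$l{\left(0 \right)} - - 9 \left(-10 + 19\right) = \left(\sqrt{-15 + 0} - 0\right) - - 9 \left(-10 + 19\right) = \left(\sqrt{-15} + 0\right) - \left(-9\right) 9 = \left(i \sqrt{15} + 0\right) - -81 = i \sqrt{15} + 81 = 81 + i \sqrt{15}$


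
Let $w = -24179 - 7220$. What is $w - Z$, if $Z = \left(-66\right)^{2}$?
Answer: $-35755$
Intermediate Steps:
$Z = 4356$
$w = -31399$ ($w = -24179 - 7220 = -31399$)
$w - Z = -31399 - 4356 = -35755$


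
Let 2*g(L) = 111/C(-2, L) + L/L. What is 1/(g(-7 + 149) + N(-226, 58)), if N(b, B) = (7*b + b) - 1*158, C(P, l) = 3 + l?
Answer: -145/284942 ≈ -0.00050888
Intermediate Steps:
g(L) = ½ + 111/(2*(3 + L)) (g(L) = (111/(3 + L) + L/L)/2 = (111/(3 + L) + 1)/2 = (1 + 111/(3 + L))/2 = ½ + 111/(2*(3 + L)))
N(b, B) = -158 + 8*b (N(b, B) = 8*b - 158 = -158 + 8*b)
1/(g(-7 + 149) + N(-226, 58)) = 1/((114 + (-7 + 149))/(2*(3 + (-7 + 149))) + (-158 + 8*(-226))) = 1/((114 + 142)/(2*(3 + 142)) + (-158 - 1808)) = 1/((½)*256/145 - 1966) = 1/((½)*(1/145)*256 - 1966) = 1/(128/145 - 1966) = 1/(-284942/145) = -145/284942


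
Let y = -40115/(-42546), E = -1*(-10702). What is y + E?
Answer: 455367407/42546 ≈ 10703.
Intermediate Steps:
E = 10702
y = 40115/42546 (y = -40115*(-1/42546) = 40115/42546 ≈ 0.94286)
y + E = 40115/42546 + 10702 = 455367407/42546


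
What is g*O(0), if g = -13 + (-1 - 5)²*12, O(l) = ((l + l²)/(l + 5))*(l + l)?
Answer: 0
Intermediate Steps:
O(l) = 2*l*(l + l²)/(5 + l) (O(l) = ((l + l²)/(5 + l))*(2*l) = 2*l*(l + l²)/(5 + l))
g = 419 (g = -13 + (-6)²*12 = -13 + 36*12 = -13 + 432 = 419)
g*O(0) = 419*(2*0²*(1 + 0)/(5 + 0)) = 419*(2*0*1/5) = 419*(2*0*(⅕)*1) = 419*0 = 0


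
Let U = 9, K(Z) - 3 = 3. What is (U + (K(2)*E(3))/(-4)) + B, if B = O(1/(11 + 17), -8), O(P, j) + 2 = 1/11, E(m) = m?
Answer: 57/22 ≈ 2.5909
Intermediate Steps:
K(Z) = 6 (K(Z) = 3 + 3 = 6)
O(P, j) = -21/11 (O(P, j) = -2 + 1/11 = -21/11)
B = -21/11 ≈ -1.9091
(U + (K(2)*E(3))/(-4)) + B = (9 + (6*3)/(-4)) - 21/11 = (9 + 18*(-1/4)) - 21/11 = (9 - 9/2) - 21/11 = 9/2 - 21/11 = 57/22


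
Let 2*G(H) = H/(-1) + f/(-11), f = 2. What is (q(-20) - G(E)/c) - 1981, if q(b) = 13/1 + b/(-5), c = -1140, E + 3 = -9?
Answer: -4925699/2508 ≈ -1964.0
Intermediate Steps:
E = -12 (E = -3 - 9 = -12)
q(b) = 13 - b/5 (q(b) = 13*1 + b*(-1/5) = 13 - b/5)
G(H) = -1/11 - H/2 (G(H) = (H/(-1) + 2/(-11))/2 = (H*(-1) + 2*(-1/11))/2 = (-H - 2/11)/2 = (-2/11 - H)/2 = -1/11 - H/2)
(q(-20) - G(E)/c) - 1981 = ((13 - 1/5*(-20)) - (-1/11 - 1/2*(-12))/(-1140)) - 1981 = ((13 + 4) - (-1/11 + 6)*(-1)/1140) - 1981 = (17 - 65*(-1)/(11*1140)) - 1981 = (17 - 1*(-13/2508)) - 1981 = (17 + 13/2508) - 1981 = 42649/2508 - 1981 = -4925699/2508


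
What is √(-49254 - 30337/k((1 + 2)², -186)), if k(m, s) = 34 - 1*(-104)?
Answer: I*√1781058/6 ≈ 222.43*I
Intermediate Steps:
k(m, s) = 138 (k(m, s) = 34 + 104 = 138)
√(-49254 - 30337/k((1 + 2)², -186)) = √(-49254 - 30337/138) = √(-49254 - 30337*1/138) = √(-49254 - 1319/6) = √(-296843/6) = I*√1781058/6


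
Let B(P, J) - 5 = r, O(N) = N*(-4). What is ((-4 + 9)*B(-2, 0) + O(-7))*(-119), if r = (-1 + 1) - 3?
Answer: -4522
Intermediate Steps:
O(N) = -4*N
r = -3 (r = 0 - 3 = -3)
B(P, J) = 2 (B(P, J) = 5 - 3 = 2)
((-4 + 9)*B(-2, 0) + O(-7))*(-119) = ((-4 + 9)*2 - 4*(-7))*(-119) = (5*2 + 28)*(-119) = (10 + 28)*(-119) = 38*(-119) = -4522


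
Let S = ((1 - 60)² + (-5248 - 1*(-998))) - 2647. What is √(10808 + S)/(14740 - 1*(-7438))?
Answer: 2*√462/11089 ≈ 0.0038767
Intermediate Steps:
S = -3416 (S = ((-59)² + (-5248 + 998)) - 2647 = (3481 - 4250) - 2647 = -769 - 2647 = -3416)
√(10808 + S)/(14740 - 1*(-7438)) = √(10808 - 3416)/(14740 - 1*(-7438)) = √7392/(14740 + 7438) = (4*√462)/22178 = (4*√462)*(1/22178) = 2*√462/11089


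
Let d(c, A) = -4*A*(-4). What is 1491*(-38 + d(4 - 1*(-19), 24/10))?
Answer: 2982/5 ≈ 596.40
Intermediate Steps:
d(c, A) = 16*A
1491*(-38 + d(4 - 1*(-19), 24/10)) = 1491*(-38 + 16*(24/10)) = 1491*(-38 + 16*(24*(⅒))) = 1491*(-38 + 16*(12/5)) = 1491*(-38 + 192/5) = 1491*(⅖) = 2982/5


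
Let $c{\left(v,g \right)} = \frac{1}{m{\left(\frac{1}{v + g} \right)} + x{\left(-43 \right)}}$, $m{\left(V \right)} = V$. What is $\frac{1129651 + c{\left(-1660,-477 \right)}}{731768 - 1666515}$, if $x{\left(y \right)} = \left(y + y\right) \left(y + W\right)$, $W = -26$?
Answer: $- \frac{14325055758144}{11853486512879} \approx -1.2085$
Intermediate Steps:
$x{\left(y \right)} = 2 y \left(-26 + y\right)$ ($x{\left(y \right)} = \left(y + y\right) \left(y - 26\right) = 2 y \left(-26 + y\right)$)
$c{\left(v,g \right)} = \frac{1}{5934 + \frac{1}{g + v}}$ ($c{\left(v,g \right)} = \frac{1}{\frac{1}{v + g} + 2 \left(-43\right) \left(-26 - 43\right)} = \frac{1}{\frac{1}{g + v} + 2 \left(-43\right) \left(-69\right)} = \frac{1}{\frac{1}{g + v} + 5934} = \frac{1}{5934 + \frac{1}{g + v}}$)
$\frac{1129651 + c{\left(-1660,-477 \right)}}{731768 - 1666515} = \frac{1129651 + \frac{-477 - 1660}{1 + 5934 \left(-477\right) + 5934 \left(-1660\right)}}{731768 - 1666515} = \frac{1129651 + \frac{1}{1 - 2830518 - 9850440} \left(-2137\right)}{-934747} = \left(1129651 + \frac{1}{-12680957} \left(-2137\right)\right) \left(- \frac{1}{934747}\right) = \left(1129651 - - \frac{2137}{12680957}\right) \left(- \frac{1}{934747}\right) = \left(1129651 + \frac{2137}{12680957}\right) \left(- \frac{1}{934747}\right) = \frac{14325055758144}{12680957} \left(- \frac{1}{934747}\right) = - \frac{14325055758144}{11853486512879}$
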